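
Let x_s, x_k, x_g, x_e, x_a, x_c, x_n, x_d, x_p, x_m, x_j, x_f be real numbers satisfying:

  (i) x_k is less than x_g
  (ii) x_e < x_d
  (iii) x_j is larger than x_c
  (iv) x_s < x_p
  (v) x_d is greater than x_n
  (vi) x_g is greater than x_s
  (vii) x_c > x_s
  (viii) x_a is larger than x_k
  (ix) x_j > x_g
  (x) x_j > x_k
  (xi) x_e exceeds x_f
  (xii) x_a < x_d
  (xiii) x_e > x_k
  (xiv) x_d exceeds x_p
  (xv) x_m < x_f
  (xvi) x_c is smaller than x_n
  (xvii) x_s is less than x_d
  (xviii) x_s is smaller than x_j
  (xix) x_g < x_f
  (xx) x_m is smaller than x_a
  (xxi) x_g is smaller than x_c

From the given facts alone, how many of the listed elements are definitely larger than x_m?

4

The elements the relations force above x_m are x_f, x_a, x_e, x_d — no chain reaches any other.
That is 4.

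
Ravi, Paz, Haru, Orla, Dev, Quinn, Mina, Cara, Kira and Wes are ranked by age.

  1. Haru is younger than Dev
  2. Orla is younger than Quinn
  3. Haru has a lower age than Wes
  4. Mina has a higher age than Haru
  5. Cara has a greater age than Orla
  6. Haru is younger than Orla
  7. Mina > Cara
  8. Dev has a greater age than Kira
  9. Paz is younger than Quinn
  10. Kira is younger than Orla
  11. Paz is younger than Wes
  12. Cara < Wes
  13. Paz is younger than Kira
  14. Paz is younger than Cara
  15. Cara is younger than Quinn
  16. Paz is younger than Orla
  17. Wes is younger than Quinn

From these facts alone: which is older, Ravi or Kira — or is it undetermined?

Following every chain through Kira: above Kira we get Orla, Cara, Wes, Mina, Quinn, Dev; below Kira we get Paz.
Ravi is not reached, and no chain runs the other way from Ravi to Kira.
So the given relations leave the order of Kira and Ravi undetermined.

undetermined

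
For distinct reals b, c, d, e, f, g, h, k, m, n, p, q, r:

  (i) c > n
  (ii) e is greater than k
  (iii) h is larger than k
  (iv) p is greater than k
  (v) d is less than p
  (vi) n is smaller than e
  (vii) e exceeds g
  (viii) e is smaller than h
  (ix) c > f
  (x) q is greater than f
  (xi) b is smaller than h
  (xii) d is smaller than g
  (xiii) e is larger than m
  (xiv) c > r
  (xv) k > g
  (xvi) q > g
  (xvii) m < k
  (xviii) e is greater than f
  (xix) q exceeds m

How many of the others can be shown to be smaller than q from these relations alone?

From q the given relations immediately reach f, g, m.
From those, d — 4 in total.
Nothing else is reachable below q; 4 in all.

4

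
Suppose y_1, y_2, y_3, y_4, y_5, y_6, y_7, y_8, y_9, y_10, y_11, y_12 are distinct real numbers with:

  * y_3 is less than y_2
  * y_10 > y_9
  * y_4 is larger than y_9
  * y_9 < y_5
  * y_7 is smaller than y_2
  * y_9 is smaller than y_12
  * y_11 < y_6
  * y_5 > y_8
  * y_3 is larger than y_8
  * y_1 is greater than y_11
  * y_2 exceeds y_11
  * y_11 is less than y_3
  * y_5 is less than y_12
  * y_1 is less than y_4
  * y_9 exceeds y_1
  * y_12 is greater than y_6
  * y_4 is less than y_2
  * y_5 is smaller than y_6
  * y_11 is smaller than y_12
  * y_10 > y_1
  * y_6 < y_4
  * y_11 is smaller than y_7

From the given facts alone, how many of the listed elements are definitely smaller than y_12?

From y_12 the given relations immediately reach y_11, y_9, y_5, y_6.
From those, y_1, y_8 — 6 in total.
No other element is forced below y_12 by the given relations, so the count is 6.

6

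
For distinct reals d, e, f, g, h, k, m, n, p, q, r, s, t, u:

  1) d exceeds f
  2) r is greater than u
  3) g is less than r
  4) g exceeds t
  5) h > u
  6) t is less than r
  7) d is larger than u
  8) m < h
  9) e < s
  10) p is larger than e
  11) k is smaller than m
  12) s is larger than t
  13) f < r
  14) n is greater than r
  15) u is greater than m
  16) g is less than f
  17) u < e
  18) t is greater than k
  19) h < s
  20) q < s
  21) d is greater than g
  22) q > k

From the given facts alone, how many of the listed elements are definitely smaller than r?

The elements the relations force below r are k, t, m, g, f, u — no chain reaches any other.
That is 6.

6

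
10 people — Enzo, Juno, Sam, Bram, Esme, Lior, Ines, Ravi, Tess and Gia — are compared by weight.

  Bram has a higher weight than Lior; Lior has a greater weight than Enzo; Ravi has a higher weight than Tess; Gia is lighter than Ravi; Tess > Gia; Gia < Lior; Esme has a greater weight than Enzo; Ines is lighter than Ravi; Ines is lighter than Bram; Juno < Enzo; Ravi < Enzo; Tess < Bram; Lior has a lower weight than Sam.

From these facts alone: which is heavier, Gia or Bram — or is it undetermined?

Chaining the given relations: Gia < Tess < Ravi < Enzo < Lior < Bram.
So Bram is heavier.

Bram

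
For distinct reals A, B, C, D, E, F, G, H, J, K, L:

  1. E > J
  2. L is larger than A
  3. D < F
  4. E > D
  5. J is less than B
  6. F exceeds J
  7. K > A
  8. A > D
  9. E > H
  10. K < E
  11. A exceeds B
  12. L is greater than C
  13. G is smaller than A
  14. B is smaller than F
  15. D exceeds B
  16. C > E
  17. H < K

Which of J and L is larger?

Following the relations from J: J < B < D < A < K < E < C < L.
So J < L; L is the larger of the two.

L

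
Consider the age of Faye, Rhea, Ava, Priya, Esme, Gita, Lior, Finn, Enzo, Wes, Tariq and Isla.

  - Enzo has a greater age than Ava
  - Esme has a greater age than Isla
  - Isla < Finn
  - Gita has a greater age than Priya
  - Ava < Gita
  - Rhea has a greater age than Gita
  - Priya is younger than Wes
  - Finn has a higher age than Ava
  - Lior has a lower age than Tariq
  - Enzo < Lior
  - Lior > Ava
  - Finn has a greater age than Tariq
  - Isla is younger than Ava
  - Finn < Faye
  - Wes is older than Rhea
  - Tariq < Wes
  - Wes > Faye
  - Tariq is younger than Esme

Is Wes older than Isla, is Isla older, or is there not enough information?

The relevant relations are Isla < Ava; Ava < Enzo; Enzo < Lior; Lior < Tariq; Tariq < Finn; Finn < Faye; Faye < Wes.
Together: Isla < Ava < Enzo < Lior < Tariq < Finn < Faye < Wes.
So Wes is older.

Wes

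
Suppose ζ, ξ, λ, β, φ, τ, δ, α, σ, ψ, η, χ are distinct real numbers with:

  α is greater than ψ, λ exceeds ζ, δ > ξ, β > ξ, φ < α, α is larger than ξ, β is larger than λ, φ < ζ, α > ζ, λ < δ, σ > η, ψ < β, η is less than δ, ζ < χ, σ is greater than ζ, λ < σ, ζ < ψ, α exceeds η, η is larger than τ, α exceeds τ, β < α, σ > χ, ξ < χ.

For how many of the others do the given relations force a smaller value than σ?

Directly below σ: ζ, χ, λ, η.
One step further: ξ, φ, τ (7 so far).
No other element is forced below σ by the given relations, so the count is 7.

7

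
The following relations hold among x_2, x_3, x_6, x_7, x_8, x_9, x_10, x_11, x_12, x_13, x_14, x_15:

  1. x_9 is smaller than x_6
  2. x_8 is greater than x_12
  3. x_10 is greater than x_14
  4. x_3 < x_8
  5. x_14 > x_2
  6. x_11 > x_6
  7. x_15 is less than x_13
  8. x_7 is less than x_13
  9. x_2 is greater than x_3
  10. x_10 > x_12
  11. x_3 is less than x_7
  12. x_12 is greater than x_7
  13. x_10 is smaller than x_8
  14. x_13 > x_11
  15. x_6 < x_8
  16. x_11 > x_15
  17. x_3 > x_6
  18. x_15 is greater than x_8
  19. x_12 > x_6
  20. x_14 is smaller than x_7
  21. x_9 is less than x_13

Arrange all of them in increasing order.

Each adjacent pair is fixed by a given relation: x_9 < x_6; x_6 < x_3; x_3 < x_2; x_2 < x_14; x_14 < x_7; x_7 < x_12; x_12 < x_10; x_10 < x_8; x_8 < x_15; x_15 < x_11; x_11 < x_13. Chaining them end to end gives the full order.

x_9 < x_6 < x_3 < x_2 < x_14 < x_7 < x_12 < x_10 < x_8 < x_15 < x_11 < x_13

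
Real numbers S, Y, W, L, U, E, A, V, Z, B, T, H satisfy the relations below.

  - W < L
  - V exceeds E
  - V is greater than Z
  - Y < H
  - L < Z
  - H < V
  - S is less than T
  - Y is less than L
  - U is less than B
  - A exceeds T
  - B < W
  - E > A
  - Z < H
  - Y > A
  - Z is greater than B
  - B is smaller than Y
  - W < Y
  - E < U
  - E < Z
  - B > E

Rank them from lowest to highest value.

S < T < A < E < U < B < W < Y < L < Z < H < V

Nothing is placed below S, so it is least; from there S < T; T < A; A < E; E < U; U < B; B < W; W < Y; Y < L; L < Z; Z < H; H < V, each given directly.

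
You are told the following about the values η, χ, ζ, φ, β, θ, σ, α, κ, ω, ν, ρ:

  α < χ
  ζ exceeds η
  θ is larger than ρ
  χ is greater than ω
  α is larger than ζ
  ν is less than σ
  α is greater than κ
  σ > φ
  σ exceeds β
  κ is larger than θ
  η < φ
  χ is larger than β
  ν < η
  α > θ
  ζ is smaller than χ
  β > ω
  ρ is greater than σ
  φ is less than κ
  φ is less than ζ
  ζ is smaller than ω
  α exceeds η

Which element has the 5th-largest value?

ρ

The consecutive relations fix a unique order: ν < η < φ < ζ < ω < β < σ < ρ < θ < κ < α < χ.
Counting 5 from the largest end gives ρ.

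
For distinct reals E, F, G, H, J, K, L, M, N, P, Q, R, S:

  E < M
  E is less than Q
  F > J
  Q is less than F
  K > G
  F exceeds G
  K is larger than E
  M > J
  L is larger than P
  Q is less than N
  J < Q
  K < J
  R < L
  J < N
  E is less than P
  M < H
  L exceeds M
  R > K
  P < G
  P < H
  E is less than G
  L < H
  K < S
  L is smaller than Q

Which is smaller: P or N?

P < G and G < K give P < K.
Then K < J extends the chain to J.
With J < M: P < G < K < J < M.
With M < L: P < G < K < J < M < L.
With L < Q: P < G < K < J < M < L < Q.
Then Q < N extends the chain to N.
So P < N; P is the smaller of the two.

P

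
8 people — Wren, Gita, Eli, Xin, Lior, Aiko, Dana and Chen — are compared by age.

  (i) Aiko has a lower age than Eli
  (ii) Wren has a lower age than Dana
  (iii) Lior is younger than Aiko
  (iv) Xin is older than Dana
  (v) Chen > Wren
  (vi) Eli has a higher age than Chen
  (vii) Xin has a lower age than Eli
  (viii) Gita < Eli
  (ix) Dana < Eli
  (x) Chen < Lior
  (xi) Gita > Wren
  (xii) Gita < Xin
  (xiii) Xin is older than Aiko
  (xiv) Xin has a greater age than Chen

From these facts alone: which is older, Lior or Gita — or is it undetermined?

Following every chain through Gita: above Gita we get Xin, Eli; below Gita we get Wren.
Lior is not reached, and no chain runs the other way from Lior to Gita.
So the given relations leave the order of Gita and Lior undetermined.

undetermined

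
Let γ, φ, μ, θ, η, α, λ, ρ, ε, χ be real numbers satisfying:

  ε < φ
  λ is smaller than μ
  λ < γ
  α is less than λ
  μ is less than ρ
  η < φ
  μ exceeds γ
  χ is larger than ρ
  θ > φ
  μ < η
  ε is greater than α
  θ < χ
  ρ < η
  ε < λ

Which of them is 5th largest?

Piecing the relations together gives one ordering: α < ε < λ < γ < μ < ρ < η < φ < θ < χ.
The 5th largest is ρ.

ρ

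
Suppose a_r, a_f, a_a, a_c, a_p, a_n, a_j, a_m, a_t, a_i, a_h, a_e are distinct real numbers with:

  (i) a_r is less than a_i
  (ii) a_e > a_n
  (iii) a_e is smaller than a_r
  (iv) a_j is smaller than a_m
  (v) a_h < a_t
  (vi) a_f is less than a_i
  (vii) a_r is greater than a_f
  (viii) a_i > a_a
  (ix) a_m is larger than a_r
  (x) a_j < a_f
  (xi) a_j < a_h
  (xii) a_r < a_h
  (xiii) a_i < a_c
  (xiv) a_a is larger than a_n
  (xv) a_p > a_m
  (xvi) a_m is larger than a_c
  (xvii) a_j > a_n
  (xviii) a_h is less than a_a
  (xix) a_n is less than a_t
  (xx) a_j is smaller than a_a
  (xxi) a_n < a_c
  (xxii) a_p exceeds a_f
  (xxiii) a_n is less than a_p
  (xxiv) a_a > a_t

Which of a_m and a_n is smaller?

a_n

a_n < a_j and a_j < a_f give a_n < a_f.
Then a_f < a_r extends the chain to a_r.
Then a_r < a_h extends the chain to a_h.
Then a_h < a_t extends the chain to a_t.
Then a_t < a_a extends the chain to a_a.
Then a_a < a_i extends the chain to a_i.
With a_i < a_c: a_n < a_j < a_f < a_r < a_h < a_t < a_a < a_i < a_c.
Then a_c < a_m extends the chain to a_m.
So a_n < a_m; a_n is the smaller of the two.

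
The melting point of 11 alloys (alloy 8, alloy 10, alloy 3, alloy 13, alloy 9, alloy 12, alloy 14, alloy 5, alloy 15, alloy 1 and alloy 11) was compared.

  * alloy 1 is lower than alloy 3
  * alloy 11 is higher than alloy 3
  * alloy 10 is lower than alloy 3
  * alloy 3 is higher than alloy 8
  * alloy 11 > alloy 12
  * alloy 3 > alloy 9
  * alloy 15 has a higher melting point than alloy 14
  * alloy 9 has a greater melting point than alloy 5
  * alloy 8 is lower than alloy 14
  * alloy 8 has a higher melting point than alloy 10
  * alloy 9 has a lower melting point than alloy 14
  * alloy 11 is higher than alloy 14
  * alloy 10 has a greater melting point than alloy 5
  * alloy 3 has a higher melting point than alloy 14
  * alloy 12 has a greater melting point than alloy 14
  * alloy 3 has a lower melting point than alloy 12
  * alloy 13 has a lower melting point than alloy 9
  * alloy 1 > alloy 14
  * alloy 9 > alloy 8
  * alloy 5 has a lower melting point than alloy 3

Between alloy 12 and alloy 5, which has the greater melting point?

Chaining the given relations: alloy 5 < alloy 10 < alloy 8 < alloy 9 < alloy 14 < alloy 3 < alloy 12.
So alloy 5 < alloy 12; alloy 12 is the higher of the two.

alloy 12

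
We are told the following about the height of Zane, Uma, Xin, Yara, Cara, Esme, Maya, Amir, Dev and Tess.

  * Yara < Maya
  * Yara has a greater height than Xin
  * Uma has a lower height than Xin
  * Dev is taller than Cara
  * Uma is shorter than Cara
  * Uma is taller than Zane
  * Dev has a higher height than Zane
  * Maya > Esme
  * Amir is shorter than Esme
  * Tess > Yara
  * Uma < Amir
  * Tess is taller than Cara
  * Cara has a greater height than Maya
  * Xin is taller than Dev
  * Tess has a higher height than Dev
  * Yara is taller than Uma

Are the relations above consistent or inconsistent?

We have Yara < Maya stated directly, yet also Maya < Cara < Dev < Xin < Yara by chaining the others — so Maya < Yara. Contradiction.

inconsistent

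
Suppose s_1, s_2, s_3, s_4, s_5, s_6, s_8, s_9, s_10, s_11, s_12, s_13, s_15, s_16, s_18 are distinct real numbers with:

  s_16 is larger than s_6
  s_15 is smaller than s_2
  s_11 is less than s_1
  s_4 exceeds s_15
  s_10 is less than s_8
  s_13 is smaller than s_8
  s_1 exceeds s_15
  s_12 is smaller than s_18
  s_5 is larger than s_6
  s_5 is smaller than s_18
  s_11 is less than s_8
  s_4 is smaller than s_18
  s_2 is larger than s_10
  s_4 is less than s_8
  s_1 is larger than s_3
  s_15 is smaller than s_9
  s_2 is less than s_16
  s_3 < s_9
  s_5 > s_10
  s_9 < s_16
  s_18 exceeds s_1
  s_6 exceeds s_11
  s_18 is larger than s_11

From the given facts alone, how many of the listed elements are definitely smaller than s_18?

From s_18 the given relations immediately reach s_11, s_4, s_12, s_5, s_1.
From those, s_10, s_15, s_3, s_6 — 9 in total.
No other element is forced below s_18 by the given relations, so the count is 9.

9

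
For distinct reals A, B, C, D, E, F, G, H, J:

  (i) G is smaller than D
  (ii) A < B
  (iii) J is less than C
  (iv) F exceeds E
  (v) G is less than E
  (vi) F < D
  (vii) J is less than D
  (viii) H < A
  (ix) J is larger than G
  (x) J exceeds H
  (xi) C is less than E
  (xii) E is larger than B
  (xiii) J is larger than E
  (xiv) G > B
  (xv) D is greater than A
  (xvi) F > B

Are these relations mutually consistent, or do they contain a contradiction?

inconsistent

Chaining the given relations yields J < C < E, so J < E. But one relation states E < J. These cannot both hold.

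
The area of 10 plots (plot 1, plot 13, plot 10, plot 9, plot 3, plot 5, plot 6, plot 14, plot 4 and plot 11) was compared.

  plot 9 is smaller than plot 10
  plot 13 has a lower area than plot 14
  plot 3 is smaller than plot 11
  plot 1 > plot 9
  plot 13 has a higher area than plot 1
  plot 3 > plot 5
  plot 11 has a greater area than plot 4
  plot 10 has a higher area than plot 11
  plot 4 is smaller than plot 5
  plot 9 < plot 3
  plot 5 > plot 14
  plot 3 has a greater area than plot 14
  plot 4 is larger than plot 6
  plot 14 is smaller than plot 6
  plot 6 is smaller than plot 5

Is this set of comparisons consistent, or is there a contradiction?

Every relation is compatible with plot 9 < plot 1 < plot 13 < plot 14 < plot 6 < plot 4 < plot 5 < plot 3 < plot 11 < plot 10; the set is consistent.

consistent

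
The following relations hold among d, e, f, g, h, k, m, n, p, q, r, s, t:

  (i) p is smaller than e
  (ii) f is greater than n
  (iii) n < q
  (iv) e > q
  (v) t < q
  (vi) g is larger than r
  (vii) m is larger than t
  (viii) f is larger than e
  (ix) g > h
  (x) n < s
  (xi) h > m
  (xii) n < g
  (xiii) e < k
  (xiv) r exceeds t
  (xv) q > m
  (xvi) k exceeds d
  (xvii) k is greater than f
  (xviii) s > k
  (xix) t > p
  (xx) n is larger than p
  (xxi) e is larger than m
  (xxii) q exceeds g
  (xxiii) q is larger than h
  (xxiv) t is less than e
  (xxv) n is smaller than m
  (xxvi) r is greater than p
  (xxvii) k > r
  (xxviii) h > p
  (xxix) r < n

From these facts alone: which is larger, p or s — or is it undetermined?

Following the relations from p: p < r < n < m < h < g < q < e < f < k < s.
So s is larger.

s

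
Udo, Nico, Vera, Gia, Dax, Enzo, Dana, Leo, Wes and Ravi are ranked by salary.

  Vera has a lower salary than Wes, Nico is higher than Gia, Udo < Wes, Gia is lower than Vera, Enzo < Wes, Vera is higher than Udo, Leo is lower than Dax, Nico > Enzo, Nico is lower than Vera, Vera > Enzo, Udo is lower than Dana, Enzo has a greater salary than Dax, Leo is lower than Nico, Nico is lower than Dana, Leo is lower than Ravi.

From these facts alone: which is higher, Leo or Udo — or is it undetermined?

Following every chain through Leo: above Leo we get Dax, Enzo, Nico, Vera, Ravi, Dana, Wes.
Udo is not reached, and no chain runs the other way from Udo to Leo.
So the given relations leave the order of Leo and Udo undetermined.

undetermined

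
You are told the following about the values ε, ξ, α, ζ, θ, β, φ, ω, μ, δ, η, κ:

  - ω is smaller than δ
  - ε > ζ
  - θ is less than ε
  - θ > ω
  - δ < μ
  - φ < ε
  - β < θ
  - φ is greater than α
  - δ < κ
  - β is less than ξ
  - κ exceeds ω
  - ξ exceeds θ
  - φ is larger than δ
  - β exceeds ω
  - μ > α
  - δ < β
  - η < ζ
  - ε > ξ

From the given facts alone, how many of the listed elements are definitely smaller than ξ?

4

The elements the relations force below ξ are ω, δ, β, θ — no chain reaches any other.
That is 4.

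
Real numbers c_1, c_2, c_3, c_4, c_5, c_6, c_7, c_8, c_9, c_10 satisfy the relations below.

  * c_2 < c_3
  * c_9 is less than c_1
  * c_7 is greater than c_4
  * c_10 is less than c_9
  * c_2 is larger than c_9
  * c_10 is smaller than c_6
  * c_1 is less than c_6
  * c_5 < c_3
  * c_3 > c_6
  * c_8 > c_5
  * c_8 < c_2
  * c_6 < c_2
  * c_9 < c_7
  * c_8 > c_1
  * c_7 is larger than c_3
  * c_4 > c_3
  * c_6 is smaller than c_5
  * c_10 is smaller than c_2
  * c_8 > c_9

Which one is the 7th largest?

Piecing the relations together gives one ordering: c_10 < c_9 < c_1 < c_6 < c_5 < c_8 < c_2 < c_3 < c_4 < c_7.
The 7th largest is c_6.

c_6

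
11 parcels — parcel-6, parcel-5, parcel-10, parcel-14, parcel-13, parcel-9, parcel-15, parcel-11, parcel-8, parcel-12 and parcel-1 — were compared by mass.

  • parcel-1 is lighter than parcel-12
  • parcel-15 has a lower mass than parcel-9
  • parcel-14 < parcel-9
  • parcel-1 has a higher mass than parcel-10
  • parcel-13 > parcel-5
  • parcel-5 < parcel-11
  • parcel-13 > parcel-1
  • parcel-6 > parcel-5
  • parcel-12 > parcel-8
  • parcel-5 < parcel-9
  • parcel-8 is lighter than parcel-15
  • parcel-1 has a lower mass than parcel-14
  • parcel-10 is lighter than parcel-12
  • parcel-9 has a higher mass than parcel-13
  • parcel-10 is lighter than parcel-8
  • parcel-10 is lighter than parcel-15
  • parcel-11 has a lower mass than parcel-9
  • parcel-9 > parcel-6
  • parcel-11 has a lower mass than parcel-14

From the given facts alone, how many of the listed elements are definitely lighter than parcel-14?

4

From parcel-14 the given relations immediately reach parcel-1, parcel-11.
From those, parcel-10, parcel-5 — 4 in total.
No other element is forced below parcel-14 by the given relations, so the count is 4.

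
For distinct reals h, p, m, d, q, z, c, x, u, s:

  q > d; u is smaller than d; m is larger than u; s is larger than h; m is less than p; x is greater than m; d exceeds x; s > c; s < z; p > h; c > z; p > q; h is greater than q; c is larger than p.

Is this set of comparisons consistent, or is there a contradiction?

inconsistent

We have z < c stated directly, yet also c < s < z by chaining the others — so c < z. Contradiction.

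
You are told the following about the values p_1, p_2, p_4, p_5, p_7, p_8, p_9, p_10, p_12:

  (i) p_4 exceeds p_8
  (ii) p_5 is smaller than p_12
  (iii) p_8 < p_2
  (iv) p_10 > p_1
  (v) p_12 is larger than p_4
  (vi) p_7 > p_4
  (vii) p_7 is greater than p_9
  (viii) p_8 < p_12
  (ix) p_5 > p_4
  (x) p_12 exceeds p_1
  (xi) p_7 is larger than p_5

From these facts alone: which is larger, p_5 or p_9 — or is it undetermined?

Following every chain through p_9: above p_9 we get p_7.
p_5 is not reached, and no chain runs the other way from p_5 to p_9.
So the given relations leave the order of p_9 and p_5 undetermined.

undetermined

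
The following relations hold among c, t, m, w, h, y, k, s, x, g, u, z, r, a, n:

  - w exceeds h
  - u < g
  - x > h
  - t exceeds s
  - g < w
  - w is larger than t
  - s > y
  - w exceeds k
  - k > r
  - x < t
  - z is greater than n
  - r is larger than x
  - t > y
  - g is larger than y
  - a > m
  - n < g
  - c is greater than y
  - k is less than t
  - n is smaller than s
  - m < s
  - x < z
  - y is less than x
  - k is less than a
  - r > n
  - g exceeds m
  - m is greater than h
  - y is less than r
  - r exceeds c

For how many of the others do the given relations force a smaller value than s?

4

Directly below s: n, y, m.
One step further: h (4 so far).
No other element is forced below s by the given relations, so the count is 4.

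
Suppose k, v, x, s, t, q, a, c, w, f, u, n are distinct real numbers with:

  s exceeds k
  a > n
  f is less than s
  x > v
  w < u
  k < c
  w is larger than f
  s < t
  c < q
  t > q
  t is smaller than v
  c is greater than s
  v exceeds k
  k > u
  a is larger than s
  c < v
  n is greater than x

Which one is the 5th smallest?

Piecing the relations together gives one ordering: f < w < u < k < s < c < q < t < v < x < n < a.
The 5th smallest is s.

s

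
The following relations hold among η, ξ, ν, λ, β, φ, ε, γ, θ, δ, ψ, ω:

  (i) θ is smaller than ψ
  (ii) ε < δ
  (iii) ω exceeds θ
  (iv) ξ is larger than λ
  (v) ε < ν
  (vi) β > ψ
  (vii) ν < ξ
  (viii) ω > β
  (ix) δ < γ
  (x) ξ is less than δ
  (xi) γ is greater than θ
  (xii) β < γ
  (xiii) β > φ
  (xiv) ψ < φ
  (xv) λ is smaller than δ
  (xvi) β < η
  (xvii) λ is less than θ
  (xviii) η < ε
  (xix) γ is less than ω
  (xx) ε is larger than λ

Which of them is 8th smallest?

ν

Piecing the relations together gives one ordering: λ < θ < ψ < φ < β < η < ε < ν < ξ < δ < γ < ω.
The 8th smallest is ν.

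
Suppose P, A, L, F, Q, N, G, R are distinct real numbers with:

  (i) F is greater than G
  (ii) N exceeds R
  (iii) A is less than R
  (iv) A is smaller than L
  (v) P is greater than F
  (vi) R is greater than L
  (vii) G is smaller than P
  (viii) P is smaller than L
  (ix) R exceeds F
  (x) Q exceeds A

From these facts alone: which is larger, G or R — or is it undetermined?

G < F and F < P give G < P.
With P < L: G < F < P < L.
With L < R: G < F < P < L < R.
So R is larger.

R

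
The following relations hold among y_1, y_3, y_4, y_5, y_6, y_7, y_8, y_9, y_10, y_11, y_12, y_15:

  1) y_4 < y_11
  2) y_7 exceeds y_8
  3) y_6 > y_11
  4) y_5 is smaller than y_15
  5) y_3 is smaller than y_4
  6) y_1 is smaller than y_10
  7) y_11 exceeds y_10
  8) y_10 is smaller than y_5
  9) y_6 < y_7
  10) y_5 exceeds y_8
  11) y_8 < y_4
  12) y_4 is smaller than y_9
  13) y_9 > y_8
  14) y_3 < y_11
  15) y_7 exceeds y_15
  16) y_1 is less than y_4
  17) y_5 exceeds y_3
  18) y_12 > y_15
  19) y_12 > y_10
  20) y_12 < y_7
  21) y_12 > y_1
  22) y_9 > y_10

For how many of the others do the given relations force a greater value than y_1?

9

From y_1 the given relations immediately reach y_4, y_10, y_12.
From those, y_9, y_5, y_11, y_7 — 7 in total.
From those, y_6, y_15 — 9 in total.
Nothing else is reachable above y_1; 9 in all.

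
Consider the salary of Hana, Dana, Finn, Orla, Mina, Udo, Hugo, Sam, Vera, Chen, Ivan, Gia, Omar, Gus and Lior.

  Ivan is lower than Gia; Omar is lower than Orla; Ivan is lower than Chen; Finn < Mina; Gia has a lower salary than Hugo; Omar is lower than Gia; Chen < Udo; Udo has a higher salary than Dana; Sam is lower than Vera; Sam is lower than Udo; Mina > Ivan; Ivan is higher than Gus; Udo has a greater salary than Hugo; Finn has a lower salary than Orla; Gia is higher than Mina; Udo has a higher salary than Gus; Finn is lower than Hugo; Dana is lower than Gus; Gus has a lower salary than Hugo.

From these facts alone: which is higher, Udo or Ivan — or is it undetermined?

Udo

Ivan < Mina and Mina < Gia give Ivan < Gia.
Then Gia < Hugo extends the chain to Hugo.
With Hugo < Udo: Ivan < Mina < Gia < Hugo < Udo.
So Udo is higher.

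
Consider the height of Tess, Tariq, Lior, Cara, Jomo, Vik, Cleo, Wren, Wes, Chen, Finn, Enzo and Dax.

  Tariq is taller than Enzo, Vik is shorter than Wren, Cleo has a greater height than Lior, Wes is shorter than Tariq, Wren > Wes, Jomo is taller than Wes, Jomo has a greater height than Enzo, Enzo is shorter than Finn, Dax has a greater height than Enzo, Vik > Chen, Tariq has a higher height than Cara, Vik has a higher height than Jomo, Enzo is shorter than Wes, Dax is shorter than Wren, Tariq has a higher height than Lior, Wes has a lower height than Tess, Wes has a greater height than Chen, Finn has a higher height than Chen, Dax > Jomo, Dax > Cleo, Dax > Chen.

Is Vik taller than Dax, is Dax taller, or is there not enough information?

Following every chain through Vik: above Vik we get Wren; below Vik we get Enzo, Chen, Wes, Jomo.
Dax is not reached, and no chain runs the other way from Dax to Vik.
So the given relations leave the order of Vik and Dax undetermined.

undetermined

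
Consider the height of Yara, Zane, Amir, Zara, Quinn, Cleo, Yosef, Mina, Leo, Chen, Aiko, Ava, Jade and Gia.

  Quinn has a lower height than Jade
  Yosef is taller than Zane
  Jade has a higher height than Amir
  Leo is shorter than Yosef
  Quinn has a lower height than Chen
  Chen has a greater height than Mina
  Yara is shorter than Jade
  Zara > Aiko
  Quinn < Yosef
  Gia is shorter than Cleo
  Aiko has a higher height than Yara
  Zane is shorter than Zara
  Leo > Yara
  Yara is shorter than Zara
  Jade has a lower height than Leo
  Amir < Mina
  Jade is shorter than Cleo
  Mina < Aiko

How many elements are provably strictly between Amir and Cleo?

1

The relations place Amir below Cleo. An element lies strictly between them when it is forced above Amir and also forced below Cleo.
Above Amir: {Mina, Jade, Leo, Chen, Aiko, Yosef, Zara}. Below Cleo: {Quinn, Gia, Yara, Jade}.
Intersection: {Jade} — 1.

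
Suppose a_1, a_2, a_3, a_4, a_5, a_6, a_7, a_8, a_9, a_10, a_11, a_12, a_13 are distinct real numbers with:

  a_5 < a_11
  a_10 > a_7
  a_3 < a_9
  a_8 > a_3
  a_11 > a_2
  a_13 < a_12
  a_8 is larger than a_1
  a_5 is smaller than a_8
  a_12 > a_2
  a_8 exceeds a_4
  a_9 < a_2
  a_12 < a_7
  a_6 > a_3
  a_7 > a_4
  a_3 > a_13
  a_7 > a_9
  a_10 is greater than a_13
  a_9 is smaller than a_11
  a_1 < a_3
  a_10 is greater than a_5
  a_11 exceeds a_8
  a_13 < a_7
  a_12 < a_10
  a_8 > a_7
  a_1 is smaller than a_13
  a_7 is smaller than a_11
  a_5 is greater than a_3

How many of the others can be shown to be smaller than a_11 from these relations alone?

From a_11 the given relations immediately reach a_9, a_5, a_2, a_7, a_8.
From those, a_4, a_1, a_13, a_3, a_12 — 10 in total.
Nothing else is reachable below a_11; 10 in all.

10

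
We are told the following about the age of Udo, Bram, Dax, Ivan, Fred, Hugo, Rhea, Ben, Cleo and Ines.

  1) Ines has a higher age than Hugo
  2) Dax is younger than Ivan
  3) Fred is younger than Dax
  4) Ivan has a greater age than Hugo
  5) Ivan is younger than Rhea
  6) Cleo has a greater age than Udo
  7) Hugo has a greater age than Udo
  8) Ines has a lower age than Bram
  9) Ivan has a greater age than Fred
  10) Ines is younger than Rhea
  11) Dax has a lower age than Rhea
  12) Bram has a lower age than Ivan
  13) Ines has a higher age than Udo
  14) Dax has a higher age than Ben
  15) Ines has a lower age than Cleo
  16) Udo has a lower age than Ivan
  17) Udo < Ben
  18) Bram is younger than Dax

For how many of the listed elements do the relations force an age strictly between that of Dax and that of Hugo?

Chaining upward from Hugo reaches: Ines, Bram, Ivan, Rhea, Cleo.
Chaining downward from Dax reaches: Udo, Ben, Ines, Bram, Fred.
Strictly between Hugo and Dax are those in both lists: Ines, Bram — 2 elements.

2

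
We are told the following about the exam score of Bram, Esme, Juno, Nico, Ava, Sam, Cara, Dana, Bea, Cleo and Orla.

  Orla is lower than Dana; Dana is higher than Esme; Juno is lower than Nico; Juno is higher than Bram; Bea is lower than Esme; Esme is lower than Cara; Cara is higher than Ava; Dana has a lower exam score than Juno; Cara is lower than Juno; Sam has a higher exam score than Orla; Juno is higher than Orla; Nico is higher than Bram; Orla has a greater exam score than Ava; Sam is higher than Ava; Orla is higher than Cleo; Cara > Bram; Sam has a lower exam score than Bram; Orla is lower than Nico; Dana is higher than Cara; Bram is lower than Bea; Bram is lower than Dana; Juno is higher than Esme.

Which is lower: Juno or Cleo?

Cleo

Link the given pairs in sequence: Cleo < Orla; Orla < Sam; Sam < Bram; Bram < Bea; Bea < Esme; Esme < Cara; Cara < Dana; Dana < Juno.
Together: Cleo < Orla < Sam < Bram < Bea < Esme < Cara < Dana < Juno.
So Cleo < Juno; Cleo is the lower of the two.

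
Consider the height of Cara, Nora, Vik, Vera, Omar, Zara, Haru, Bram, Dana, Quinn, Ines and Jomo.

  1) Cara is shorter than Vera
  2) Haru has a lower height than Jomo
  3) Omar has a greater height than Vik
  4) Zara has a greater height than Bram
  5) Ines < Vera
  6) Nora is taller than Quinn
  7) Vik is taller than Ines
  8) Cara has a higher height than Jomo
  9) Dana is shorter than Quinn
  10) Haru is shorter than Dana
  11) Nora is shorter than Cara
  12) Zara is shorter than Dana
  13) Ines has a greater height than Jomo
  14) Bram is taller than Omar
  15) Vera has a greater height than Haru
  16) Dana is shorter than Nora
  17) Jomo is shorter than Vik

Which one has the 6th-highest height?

Chaining the given pairs: Haru < Jomo < Ines < Vik < Omar < Bram < Zara < Dana < Quinn < Nora < Cara < Vera.
The 6th largest is Zara.

Zara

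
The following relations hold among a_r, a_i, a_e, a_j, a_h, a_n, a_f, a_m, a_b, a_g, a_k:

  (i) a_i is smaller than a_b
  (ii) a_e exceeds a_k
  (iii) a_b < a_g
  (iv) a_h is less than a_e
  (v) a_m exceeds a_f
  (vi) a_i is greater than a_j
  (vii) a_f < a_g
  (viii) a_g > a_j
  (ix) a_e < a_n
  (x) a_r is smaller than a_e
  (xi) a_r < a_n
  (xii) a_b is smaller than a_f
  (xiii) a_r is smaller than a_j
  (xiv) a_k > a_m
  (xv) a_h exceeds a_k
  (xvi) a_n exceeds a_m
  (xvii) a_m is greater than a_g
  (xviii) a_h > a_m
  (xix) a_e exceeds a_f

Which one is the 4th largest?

The consecutive relations fix a unique order: a_r < a_j < a_i < a_b < a_f < a_g < a_m < a_k < a_h < a_e < a_n.
The 4th largest is a_k.

a_k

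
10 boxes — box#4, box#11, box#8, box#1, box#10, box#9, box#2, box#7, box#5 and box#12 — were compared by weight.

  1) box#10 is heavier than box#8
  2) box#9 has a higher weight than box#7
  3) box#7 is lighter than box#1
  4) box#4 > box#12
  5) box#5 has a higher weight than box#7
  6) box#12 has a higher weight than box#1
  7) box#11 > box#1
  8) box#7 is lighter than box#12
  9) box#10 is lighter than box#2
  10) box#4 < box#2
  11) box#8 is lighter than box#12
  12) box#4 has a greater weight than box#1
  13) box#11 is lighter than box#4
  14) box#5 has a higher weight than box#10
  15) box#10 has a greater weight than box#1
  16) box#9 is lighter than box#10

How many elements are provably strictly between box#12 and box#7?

Chaining upward from box#7 reaches: box#9, box#1, box#10, box#11, box#5, box#4, box#2.
Chaining downward from box#12 reaches: box#8, box#1.
Strictly between box#7 and box#12 are those in both lists: box#1 — 1 element.

1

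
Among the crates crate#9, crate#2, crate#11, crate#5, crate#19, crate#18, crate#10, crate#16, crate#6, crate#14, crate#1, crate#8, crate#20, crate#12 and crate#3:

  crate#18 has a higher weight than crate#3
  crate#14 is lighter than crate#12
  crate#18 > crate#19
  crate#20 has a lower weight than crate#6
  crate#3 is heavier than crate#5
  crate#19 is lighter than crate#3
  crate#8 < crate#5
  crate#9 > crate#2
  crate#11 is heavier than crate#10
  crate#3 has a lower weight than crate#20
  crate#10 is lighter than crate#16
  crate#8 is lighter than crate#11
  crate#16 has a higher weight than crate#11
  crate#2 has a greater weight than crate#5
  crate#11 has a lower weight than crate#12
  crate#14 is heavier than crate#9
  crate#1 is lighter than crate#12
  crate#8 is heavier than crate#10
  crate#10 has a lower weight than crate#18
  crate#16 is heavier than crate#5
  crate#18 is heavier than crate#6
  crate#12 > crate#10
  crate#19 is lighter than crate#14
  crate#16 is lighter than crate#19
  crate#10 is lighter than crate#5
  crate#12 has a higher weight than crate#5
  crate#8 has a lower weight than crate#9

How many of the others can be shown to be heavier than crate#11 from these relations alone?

8

Directly above crate#11: crate#16, crate#12.
One step further: crate#19 (3 so far).
One step further: crate#3, crate#14, crate#18 (6 so far).
One step further: crate#20 (7 so far).
One step further: crate#6 (8 so far).
No other element is forced above crate#11 by the given relations, so the count is 8.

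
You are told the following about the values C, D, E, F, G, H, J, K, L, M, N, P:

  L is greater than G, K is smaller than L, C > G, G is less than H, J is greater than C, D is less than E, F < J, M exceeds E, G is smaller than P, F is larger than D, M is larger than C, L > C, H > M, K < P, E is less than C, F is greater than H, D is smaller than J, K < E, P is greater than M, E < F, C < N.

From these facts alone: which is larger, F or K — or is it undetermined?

F

Link the given pairs in sequence: K < E; E < C; C < M; M < H; H < F.
Chaining these gives K < E < C < M < H < F.
So F is larger.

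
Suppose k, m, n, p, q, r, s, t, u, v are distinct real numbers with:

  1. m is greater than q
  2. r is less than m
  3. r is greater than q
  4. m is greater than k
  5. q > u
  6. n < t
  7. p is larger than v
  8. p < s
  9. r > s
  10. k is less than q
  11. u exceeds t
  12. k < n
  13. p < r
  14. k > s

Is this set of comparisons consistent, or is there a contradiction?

consistent

The single ordering v < p < s < k < n < t < u < q < r < m satisfies every listed relation, so no contradiction arises.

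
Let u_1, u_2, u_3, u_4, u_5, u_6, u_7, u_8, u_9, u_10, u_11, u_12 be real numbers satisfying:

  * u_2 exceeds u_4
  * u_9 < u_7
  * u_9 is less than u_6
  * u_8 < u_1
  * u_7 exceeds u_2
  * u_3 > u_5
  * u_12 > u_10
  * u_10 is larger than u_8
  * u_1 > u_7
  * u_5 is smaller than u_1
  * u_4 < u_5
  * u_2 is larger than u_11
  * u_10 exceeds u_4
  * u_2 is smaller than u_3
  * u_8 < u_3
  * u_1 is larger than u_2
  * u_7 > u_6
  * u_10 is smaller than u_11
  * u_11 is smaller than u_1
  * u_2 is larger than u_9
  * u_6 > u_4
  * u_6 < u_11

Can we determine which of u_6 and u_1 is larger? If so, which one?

u_1

u_6 < u_11 and u_11 < u_2 give u_6 < u_2.
With u_2 < u_7: u_6 < u_11 < u_2 < u_7.
Then u_7 < u_1 extends the chain to u_1.
So u_1 is larger.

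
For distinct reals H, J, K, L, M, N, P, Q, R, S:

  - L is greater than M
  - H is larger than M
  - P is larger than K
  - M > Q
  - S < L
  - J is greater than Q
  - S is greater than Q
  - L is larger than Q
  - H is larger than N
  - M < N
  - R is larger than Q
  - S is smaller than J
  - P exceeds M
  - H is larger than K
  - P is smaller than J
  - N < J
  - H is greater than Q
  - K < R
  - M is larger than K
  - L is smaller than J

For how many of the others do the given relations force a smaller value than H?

From H the given relations immediately reach Q, K, M, N.
Nothing else is reachable below H; 4 in all.

4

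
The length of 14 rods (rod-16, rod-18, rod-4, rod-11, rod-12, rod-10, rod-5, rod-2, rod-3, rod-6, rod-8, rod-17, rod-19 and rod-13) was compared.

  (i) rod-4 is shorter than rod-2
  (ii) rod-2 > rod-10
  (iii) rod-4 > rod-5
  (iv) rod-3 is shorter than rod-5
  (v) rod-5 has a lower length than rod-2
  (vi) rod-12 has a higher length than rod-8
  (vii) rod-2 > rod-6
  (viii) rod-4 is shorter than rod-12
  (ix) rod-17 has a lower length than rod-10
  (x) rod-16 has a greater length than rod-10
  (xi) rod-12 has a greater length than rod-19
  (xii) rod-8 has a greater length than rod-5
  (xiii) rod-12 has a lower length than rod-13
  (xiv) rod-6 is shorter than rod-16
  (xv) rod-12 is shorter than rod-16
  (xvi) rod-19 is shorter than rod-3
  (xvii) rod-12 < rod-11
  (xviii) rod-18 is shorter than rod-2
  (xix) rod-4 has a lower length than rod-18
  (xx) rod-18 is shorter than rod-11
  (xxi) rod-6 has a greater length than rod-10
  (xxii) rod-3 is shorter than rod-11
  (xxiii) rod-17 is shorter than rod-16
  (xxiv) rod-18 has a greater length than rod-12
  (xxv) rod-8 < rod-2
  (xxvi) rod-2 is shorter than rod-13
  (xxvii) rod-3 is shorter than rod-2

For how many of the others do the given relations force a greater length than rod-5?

Directly above rod-5: rod-8, rod-4, rod-2.
One step further: rod-12, rod-18, rod-13 (6 so far).
One step further: rod-11, rod-16 (8 so far).
No other element is forced above rod-5 by the given relations, so the count is 8.

8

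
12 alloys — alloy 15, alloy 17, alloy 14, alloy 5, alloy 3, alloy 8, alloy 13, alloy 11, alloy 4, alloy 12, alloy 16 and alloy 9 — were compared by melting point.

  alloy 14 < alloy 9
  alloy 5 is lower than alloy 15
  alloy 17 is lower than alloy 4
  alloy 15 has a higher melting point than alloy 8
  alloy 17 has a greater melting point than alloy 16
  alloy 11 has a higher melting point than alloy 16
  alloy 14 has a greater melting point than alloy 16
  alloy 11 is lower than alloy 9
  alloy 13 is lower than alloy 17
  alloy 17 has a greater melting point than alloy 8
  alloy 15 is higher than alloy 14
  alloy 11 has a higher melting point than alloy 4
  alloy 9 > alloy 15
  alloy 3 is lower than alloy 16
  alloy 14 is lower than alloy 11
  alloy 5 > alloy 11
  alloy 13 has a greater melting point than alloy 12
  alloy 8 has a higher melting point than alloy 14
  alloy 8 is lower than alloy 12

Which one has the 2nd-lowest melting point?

alloy 16

Piecing the relations together gives one ordering: alloy 3 < alloy 16 < alloy 14 < alloy 8 < alloy 12 < alloy 13 < alloy 17 < alloy 4 < alloy 11 < alloy 5 < alloy 15 < alloy 9.
Counting 2 from the smallest end gives alloy 16.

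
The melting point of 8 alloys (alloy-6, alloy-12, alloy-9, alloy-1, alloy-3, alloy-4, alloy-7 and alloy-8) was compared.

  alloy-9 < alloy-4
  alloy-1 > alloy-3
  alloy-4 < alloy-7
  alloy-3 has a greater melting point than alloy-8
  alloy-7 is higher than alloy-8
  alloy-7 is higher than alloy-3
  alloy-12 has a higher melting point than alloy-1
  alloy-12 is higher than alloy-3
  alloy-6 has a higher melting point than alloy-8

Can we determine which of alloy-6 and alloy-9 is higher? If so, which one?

undetermined

Following every chain through alloy-9: above alloy-9 we get alloy-4, alloy-7.
alloy-6 is not reached, and no chain runs the other way from alloy-6 to alloy-9.
So the given relations leave the order of alloy-9 and alloy-6 undetermined.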